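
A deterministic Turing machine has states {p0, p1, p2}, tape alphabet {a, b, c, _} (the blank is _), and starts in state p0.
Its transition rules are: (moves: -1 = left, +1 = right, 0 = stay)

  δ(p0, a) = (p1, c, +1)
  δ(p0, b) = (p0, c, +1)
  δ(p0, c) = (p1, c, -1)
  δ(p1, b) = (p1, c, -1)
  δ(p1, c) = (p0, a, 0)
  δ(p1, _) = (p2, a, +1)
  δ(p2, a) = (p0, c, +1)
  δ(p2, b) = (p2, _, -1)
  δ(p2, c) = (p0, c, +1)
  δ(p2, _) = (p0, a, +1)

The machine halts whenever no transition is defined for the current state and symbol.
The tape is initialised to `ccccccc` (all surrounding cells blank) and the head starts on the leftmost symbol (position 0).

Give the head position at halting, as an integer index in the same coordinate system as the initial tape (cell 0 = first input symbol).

9

state=p0 head=0 tape=_[c]cccccc___   (p0,c)→(p1,c,-1)
state=p1 head=-1 tape=[_]ccccccc___   (p1,_)→(p2,a,+1)
state=p2 head=0 tape=a[c]cccccc___   (p2,c)→(p0,c,+1)
state=p0 head=1 tape=ac[c]ccccc___   (p0,c)→(p1,c,-1)
state=p1 head=0 tape=a[c]cccccc___   (p1,c)→(p0,a,0)
state=p0 head=0 tape=a[a]cccccc___   (p0,a)→(p1,c,+1)
state=p1 head=1 tape=ac[c]ccccc___   (p1,c)→(p0,a,0)
state=p0 head=1 tape=ac[a]ccccc___   (p0,a)→(p1,c,+1)
state=p1 head=2 tape=acc[c]cccc___   (p1,c)→(p0,a,0)
state=p0 head=2 tape=acc[a]cccc___   (p0,a)→(p1,c,+1)
state=p1 head=3 tape=accc[c]ccc___   (p1,c)→(p0,a,0)
state=p0 head=3 tape=accc[a]ccc___   (p0,a)→(p1,c,+1)
state=p1 head=4 tape=acccc[c]cc___   (p1,c)→(p0,a,0)
state=p0 head=4 tape=acccc[a]cc___   (p0,a)→(p1,c,+1)
state=p1 head=5 tape=accccc[c]c___   (p1,c)→(p0,a,0)
state=p0 head=5 tape=accccc[a]c___   (p0,a)→(p1,c,+1)
state=p1 head=6 tape=acccccc[c]___   (p1,c)→(p0,a,0)
state=p0 head=6 tape=acccccc[a]___   (p0,a)→(p1,c,+1)
state=p1 head=7 tape=accccccc[_]__   (p1,_)→(p2,a,+1)
state=p2 head=8 tape=accccccca[_]_   (p2,_)→(p0,a,+1)
state=p0 head=9 tape=acccccccaa[_]
At halt the head is at cell 9.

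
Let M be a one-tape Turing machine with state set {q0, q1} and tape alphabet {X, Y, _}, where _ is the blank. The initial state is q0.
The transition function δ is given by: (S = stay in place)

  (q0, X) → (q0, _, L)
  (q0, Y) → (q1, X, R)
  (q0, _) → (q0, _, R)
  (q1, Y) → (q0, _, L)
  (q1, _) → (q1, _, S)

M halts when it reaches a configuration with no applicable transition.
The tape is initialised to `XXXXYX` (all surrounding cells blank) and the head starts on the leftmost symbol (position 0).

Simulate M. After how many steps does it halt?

state=q0 head=0 tape=_[X]XXXYX   (q0,X)→(q0,_,L)
state=q0 head=-1 tape=[_]_XXXYX   (q0,_)→(q0,_,R)
state=q0 head=0 tape=_[_]XXXYX   (q0,_)→(q0,_,R)
state=q0 head=1 tape=__[X]XXYX   (q0,X)→(q0,_,L)
state=q0 head=0 tape=_[_]_XXYX   (q0,_)→(q0,_,R)
state=q0 head=1 tape=__[_]XXYX   (q0,_)→(q0,_,R)
state=q0 head=2 tape=___[X]XYX   (q0,X)→(q0,_,L)
state=q0 head=1 tape=__[_]_XYX   (q0,_)→(q0,_,R)
state=q0 head=2 tape=___[_]XYX   (q0,_)→(q0,_,R)
state=q0 head=3 tape=____[X]YX   (q0,X)→(q0,_,L)
state=q0 head=2 tape=___[_]_YX   (q0,_)→(q0,_,R)
state=q0 head=3 tape=____[_]YX   (q0,_)→(q0,_,R)
state=q0 head=4 tape=_____[Y]X   (q0,Y)→(q1,X,R)
state=q1 head=5 tape=_____X[X]
M halts after 13 transitions.

13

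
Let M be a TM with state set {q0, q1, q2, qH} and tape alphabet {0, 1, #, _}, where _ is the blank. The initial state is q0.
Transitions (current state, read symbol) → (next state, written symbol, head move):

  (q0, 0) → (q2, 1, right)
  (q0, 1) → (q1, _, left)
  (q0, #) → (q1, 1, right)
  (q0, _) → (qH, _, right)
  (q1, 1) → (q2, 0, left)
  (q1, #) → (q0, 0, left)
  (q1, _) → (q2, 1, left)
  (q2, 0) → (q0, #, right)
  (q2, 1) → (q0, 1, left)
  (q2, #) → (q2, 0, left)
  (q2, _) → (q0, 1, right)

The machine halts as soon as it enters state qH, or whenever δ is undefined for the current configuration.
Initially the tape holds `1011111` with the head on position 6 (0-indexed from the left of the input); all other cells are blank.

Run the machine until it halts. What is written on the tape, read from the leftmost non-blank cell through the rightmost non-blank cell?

state=q0 head=6 tape=___101111[1]   (q0,1)→(q1,_,left)
state=q1 head=5 tape=___10111[1]_   (q1,1)→(q2,0,left)
state=q2 head=4 tape=___1011[1]0_   (q2,1)→(q0,1,left)
state=q0 head=3 tape=___101[1]10_   (q0,1)→(q1,_,left)
state=q1 head=2 tape=___10[1]_10_   (q1,1)→(q2,0,left)
state=q2 head=1 tape=___1[0]0_10_   (q2,0)→(q0,#,right)
state=q0 head=2 tape=___1#[0]_10_   (q0,0)→(q2,1,right)
state=q2 head=3 tape=___1#1[_]10_   (q2,_)→(q0,1,right)
state=q0 head=4 tape=___1#11[1]0_   (q0,1)→(q1,_,left)
state=q1 head=3 tape=___1#1[1]_0_   (q1,1)→(q2,0,left)
state=q2 head=2 tape=___1#[1]0_0_   (q2,1)→(q0,1,left)
state=q0 head=1 tape=___1[#]10_0_   (q0,#)→(q1,1,right)
state=q1 head=2 tape=___11[1]0_0_   (q1,1)→(q2,0,left)
state=q2 head=1 tape=___1[1]00_0_   (q2,1)→(q0,1,left)
state=q0 head=0 tape=___[1]100_0_   (q0,1)→(q1,_,left)
state=q1 head=-1 tape=__[_]_100_0_   (q1,_)→(q2,1,left)
state=q2 head=-2 tape=_[_]1_100_0_   (q2,_)→(q0,1,right)
state=q0 head=-1 tape=_1[1]_100_0_   (q0,1)→(q1,_,left)
state=q1 head=-2 tape=_[1]__100_0_   (q1,1)→(q2,0,left)
state=q2 head=-3 tape=[_]0__100_0_   (q2,_)→(q0,1,right)
state=q0 head=-2 tape=1[0]__100_0_   (q0,0)→(q2,1,right)
state=q2 head=-1 tape=11[_]_100_0_   (q2,_)→(q0,1,right)
state=q0 head=0 tape=111[_]100_0_   (q0,_)→(qH,_,right)
state=qH head=1 tape=111_[1]00_0_
The non-blank tape span at halt is 111_100_0.

111_100_0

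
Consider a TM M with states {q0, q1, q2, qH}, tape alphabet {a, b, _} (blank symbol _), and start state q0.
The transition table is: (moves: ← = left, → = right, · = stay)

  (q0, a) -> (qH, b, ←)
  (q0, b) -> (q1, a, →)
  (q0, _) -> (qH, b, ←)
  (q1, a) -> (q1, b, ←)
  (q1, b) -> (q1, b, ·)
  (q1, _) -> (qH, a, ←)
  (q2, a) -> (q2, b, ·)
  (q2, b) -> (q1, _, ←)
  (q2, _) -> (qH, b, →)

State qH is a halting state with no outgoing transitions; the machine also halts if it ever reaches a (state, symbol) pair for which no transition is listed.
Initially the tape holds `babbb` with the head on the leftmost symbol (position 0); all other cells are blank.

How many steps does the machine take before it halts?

state=q0 head=0 tape=__[b]abbb   (q0,b)→(q1,a,→)
state=q1 head=1 tape=__a[a]bbb   (q1,a)→(q1,b,←)
state=q1 head=0 tape=__[a]bbbb   (q1,a)→(q1,b,←)
state=q1 head=-1 tape=_[_]bbbbb   (q1,_)→(qH,a,←)
state=qH head=-2 tape=[_]abbbbb
M halts after 4 transitions.

4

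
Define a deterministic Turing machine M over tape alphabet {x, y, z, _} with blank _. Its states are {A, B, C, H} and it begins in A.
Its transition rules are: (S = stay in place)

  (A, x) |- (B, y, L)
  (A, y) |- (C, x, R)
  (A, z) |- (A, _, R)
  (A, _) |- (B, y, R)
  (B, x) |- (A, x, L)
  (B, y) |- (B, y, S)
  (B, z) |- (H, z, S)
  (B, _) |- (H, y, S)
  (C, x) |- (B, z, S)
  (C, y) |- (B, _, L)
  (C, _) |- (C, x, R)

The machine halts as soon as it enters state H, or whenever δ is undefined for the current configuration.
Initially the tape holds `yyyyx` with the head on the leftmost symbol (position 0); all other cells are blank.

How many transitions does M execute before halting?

8

state=A head=0 tape=_[y]yyyx   (A,y)→(C,x,R)
state=C head=1 tape=_x[y]yyx   (C,y)→(B,_,L)
state=B head=0 tape=_[x]_yyx   (B,x)→(A,x,L)
state=A head=-1 tape=[_]x_yyx   (A,_)→(B,y,R)
state=B head=0 tape=y[x]_yyx   (B,x)→(A,x,L)
state=A head=-1 tape=[y]x_yyx   (A,y)→(C,x,R)
state=C head=0 tape=x[x]_yyx   (C,x)→(B,z,S)
state=B head=0 tape=x[z]_yyx   (B,z)→(H,z,S)
state=H head=0 tape=x[z]_yyx
M halts after 8 transitions.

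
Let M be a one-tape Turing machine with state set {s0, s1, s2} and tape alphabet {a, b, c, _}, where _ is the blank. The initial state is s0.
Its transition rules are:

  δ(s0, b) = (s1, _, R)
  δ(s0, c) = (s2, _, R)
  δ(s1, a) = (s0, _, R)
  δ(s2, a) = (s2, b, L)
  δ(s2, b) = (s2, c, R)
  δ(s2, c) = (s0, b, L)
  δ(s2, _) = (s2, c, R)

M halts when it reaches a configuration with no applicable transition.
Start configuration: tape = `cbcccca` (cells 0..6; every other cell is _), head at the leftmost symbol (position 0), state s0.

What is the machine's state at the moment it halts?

s0

s0 | [c]bcccca   read c → write _, move R, go to s2
s2 | _[b]cccca   read b → write c, move R, go to s2
s2 | _c[c]ccca   read c → write b, move L, go to s0
s0 | _[c]bccca   read c → write _, move R, go to s2
s2 | __[b]ccca   read b → write c, move R, go to s2
s2 | __c[c]cca   read c → write b, move L, go to s0
s0 | __[c]bcca   read c → write _, move R, go to s2
s2 | ___[b]cca   read b → write c, move R, go to s2
s2 | ___c[c]ca   read c → write b, move L, go to s0
s0 | ___[c]bca   read c → write _, move R, go to s2
s2 | ____[b]ca   read b → write c, move R, go to s2
s2 | ____c[c]a   read c → write b, move L, go to s0
s0 | ____[c]ba   read c → write _, move R, go to s2
s2 | _____[b]a   read b → write c, move R, go to s2
s2 | _____c[a]   read a → write b, move L, go to s2
s2 | _____[c]b   read c → write b, move L, go to s0
s0 | ____[_]bb
No transition is defined for (s0, _); M halts in state s0.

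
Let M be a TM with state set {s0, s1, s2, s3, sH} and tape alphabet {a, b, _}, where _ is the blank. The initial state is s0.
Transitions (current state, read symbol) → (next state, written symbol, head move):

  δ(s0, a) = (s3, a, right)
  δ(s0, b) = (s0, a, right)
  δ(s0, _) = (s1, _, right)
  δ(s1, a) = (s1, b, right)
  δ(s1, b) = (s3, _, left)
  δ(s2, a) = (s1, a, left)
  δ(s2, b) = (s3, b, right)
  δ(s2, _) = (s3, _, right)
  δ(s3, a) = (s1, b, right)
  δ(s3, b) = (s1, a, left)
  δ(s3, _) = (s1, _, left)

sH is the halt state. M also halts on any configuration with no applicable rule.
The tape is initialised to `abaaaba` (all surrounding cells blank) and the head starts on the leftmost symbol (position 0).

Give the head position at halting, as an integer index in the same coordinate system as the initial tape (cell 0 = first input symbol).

-1

s0 | _[a]baaaba   read a → write a, move right, go to s3
s3 | _a[b]aaaba   read b → write a, move left, go to s1
s1 | _[a]aaaaba   read a → write b, move right, go to s1
s1 | _b[a]aaaba   read a → write b, move right, go to s1
s1 | _bb[a]aaba   read a → write b, move right, go to s1
s1 | _bbb[a]aba   read a → write b, move right, go to s1
s1 | _bbbb[a]ba   read a → write b, move right, go to s1
s1 | _bbbbb[b]a   read b → write _, move left, go to s3
s3 | _bbbb[b]_a   read b → write a, move left, go to s1
s1 | _bbb[b]a_a   read b → write _, move left, go to s3
s3 | _bb[b]_a_a   read b → write a, move left, go to s1
s1 | _b[b]a_a_a   read b → write _, move left, go to s3
s3 | _[b]_a_a_a   read b → write a, move left, go to s1
s1 | [_]a_a_a_a
At halt the head is at cell -1.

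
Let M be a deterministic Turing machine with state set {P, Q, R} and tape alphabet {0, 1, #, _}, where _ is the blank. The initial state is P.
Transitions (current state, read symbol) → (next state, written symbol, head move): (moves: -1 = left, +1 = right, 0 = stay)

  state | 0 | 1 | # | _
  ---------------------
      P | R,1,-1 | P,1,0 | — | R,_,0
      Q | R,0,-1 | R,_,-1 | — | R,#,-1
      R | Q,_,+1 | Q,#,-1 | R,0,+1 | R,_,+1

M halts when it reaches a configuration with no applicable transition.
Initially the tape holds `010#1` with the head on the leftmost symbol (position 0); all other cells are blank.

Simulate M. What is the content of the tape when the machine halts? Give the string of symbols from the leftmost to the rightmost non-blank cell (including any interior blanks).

P | __[0]10#1   read 0 → write 1, move -1, go to R
R | _[_]110#1   read _ → write _, move +1, go to R
R | __[1]10#1   read 1 → write #, move -1, go to Q
Q | _[_]#10#1   read _ → write #, move -1, go to R
R | [_]##10#1   read _ → write _, move +1, go to R
R | _[#]#10#1   read # → write 0, move +1, go to R
R | _0[#]10#1   read # → write 0, move +1, go to R
R | _00[1]0#1   read 1 → write #, move -1, go to Q
Q | _0[0]#0#1   read 0 → write 0, move -1, go to R
R | _[0]0#0#1   read 0 → write _, move +1, go to Q
Q | __[0]#0#1   read 0 → write 0, move -1, go to R
R | _[_]0#0#1   read _ → write _, move +1, go to R
R | __[0]#0#1   read 0 → write _, move +1, go to Q
Q | ___[#]0#1
The non-blank tape span at halt is #0#1.

#0#1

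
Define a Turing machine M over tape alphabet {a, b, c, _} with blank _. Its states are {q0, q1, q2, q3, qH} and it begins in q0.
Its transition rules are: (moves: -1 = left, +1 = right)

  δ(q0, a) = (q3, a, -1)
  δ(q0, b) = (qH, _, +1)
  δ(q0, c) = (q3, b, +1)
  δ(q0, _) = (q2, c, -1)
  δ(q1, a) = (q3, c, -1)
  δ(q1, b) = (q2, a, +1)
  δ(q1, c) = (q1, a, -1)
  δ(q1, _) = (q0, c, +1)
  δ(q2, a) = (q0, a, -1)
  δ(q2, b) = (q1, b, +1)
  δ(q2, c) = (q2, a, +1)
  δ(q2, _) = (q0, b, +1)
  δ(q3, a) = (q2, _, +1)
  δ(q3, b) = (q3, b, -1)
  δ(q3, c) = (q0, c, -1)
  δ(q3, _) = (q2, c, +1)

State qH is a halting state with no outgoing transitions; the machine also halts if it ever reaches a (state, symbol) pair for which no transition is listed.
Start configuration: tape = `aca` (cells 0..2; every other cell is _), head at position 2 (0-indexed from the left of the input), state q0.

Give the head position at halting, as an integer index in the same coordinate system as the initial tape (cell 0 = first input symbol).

state=q0 head=2 tape=____ac[a]   (q0,a)→(q3,a,-1)
state=q3 head=1 tape=____a[c]a   (q3,c)→(q0,c,-1)
state=q0 head=0 tape=____[a]ca   (q0,a)→(q3,a,-1)
state=q3 head=-1 tape=___[_]aca   (q3,_)→(q2,c,+1)
state=q2 head=0 tape=___c[a]ca   (q2,a)→(q0,a,-1)
state=q0 head=-1 tape=___[c]aca   (q0,c)→(q3,b,+1)
state=q3 head=0 tape=___b[a]ca   (q3,a)→(q2,_,+1)
state=q2 head=1 tape=___b_[c]a   (q2,c)→(q2,a,+1)
state=q2 head=2 tape=___b_a[a]   (q2,a)→(q0,a,-1)
state=q0 head=1 tape=___b_[a]a   (q0,a)→(q3,a,-1)
state=q3 head=0 tape=___b[_]aa   (q3,_)→(q2,c,+1)
state=q2 head=1 tape=___bc[a]a   (q2,a)→(q0,a,-1)
state=q0 head=0 tape=___b[c]aa   (q0,c)→(q3,b,+1)
state=q3 head=1 tape=___bb[a]a   (q3,a)→(q2,_,+1)
state=q2 head=2 tape=___bb_[a]   (q2,a)→(q0,a,-1)
state=q0 head=1 tape=___bb[_]a   (q0,_)→(q2,c,-1)
state=q2 head=0 tape=___b[b]ca   (q2,b)→(q1,b,+1)
state=q1 head=1 tape=___bb[c]a   (q1,c)→(q1,a,-1)
state=q1 head=0 tape=___b[b]aa   (q1,b)→(q2,a,+1)
state=q2 head=1 tape=___ba[a]a   (q2,a)→(q0,a,-1)
state=q0 head=0 tape=___b[a]aa   (q0,a)→(q3,a,-1)
state=q3 head=-1 tape=___[b]aaa   (q3,b)→(q3,b,-1)
state=q3 head=-2 tape=__[_]baaa   (q3,_)→(q2,c,+1)
state=q2 head=-1 tape=__c[b]aaa   (q2,b)→(q1,b,+1)
state=q1 head=0 tape=__cb[a]aa   (q1,a)→(q3,c,-1)
state=q3 head=-1 tape=__c[b]caa   (q3,b)→(q3,b,-1)
state=q3 head=-2 tape=__[c]bcaa   (q3,c)→(q0,c,-1)
state=q0 head=-3 tape=_[_]cbcaa   (q0,_)→(q2,c,-1)
state=q2 head=-4 tape=[_]ccbcaa   (q2,_)→(q0,b,+1)
state=q0 head=-3 tape=b[c]cbcaa   (q0,c)→(q3,b,+1)
state=q3 head=-2 tape=bb[c]bcaa   (q3,c)→(q0,c,-1)
state=q0 head=-3 tape=b[b]cbcaa   (q0,b)→(qH,_,+1)
state=qH head=-2 tape=b_[c]bcaa
At halt the head is at cell -2.

-2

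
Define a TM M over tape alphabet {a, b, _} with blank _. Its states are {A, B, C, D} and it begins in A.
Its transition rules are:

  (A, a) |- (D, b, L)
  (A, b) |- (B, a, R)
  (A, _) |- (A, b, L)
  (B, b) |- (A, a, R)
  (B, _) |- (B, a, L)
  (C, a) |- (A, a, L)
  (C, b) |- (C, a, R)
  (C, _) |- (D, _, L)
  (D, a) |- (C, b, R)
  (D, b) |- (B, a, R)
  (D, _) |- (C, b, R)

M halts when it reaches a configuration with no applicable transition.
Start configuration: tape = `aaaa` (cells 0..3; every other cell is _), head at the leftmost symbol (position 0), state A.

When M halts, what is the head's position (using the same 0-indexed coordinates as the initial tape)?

A | _[a]aaa_   read a → write b, move L, go to D
D | [_]baaa_   read _ → write b, move R, go to C
C | b[b]aaa_   read b → write a, move R, go to C
C | ba[a]aa_   read a → write a, move L, go to A
A | b[a]aaa_   read a → write b, move L, go to D
D | [b]baaa_   read b → write a, move R, go to B
B | a[b]aaa_   read b → write a, move R, go to A
A | aa[a]aa_   read a → write b, move L, go to D
D | a[a]baa_   read a → write b, move R, go to C
C | ab[b]aa_   read b → write a, move R, go to C
C | aba[a]a_   read a → write a, move L, go to A
A | ab[a]aa_   read a → write b, move L, go to D
D | a[b]baa_   read b → write a, move R, go to B
B | aa[b]aa_   read b → write a, move R, go to A
A | aaa[a]a_   read a → write b, move L, go to D
D | aa[a]ba_   read a → write b, move R, go to C
C | aab[b]a_   read b → write a, move R, go to C
C | aaba[a]_   read a → write a, move L, go to A
A | aab[a]a_   read a → write b, move L, go to D
D | aa[b]ba_   read b → write a, move R, go to B
B | aaa[b]a_   read b → write a, move R, go to A
A | aaaa[a]_   read a → write b, move L, go to D
D | aaa[a]b_   read a → write b, move R, go to C
C | aaab[b]_   read b → write a, move R, go to C
C | aaaba[_]   read _ → write _, move L, go to D
D | aaab[a]_   read a → write b, move R, go to C
C | aaabb[_]   read _ → write _, move L, go to D
D | aaab[b]_   read b → write a, move R, go to B
B | aaaba[_]   read _ → write a, move L, go to B
B | aaab[a]a
At halt the head is at cell 3.

3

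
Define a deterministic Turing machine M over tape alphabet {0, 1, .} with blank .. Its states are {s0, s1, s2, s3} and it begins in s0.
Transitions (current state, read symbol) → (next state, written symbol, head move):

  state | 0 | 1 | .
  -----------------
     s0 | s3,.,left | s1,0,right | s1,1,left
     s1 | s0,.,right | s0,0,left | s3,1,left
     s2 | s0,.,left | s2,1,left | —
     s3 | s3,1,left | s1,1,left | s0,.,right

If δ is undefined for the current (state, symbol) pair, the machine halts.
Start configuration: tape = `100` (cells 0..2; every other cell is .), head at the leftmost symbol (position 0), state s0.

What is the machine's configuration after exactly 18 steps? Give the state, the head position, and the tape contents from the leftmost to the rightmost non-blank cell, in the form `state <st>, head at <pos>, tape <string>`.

state s3, head at -2, tape 001

s0 | ..[1]00   read 1 → write 0, move right, go to s1
s1 | ..0[0]0   read 0 → write ., move right, go to s0
s0 | ..0.[0]   read 0 → write ., move left, go to s3
s3 | ..0[.].   read . → write ., move right, go to s0
s0 | ..0.[.]   read . → write 1, move left, go to s1
s1 | ..0[.]1   read . → write 1, move left, go to s3
s3 | ..[0]11   read 0 → write 1, move left, go to s3
s3 | .[.]111   read . → write ., move right, go to s0
s0 | ..[1]11   read 1 → write 0, move right, go to s1
s1 | ..0[1]1   read 1 → write 0, move left, go to s0
s0 | ..[0]01   read 0 → write ., move left, go to s3
s3 | .[.].01   read . → write ., move right, go to s0
s0 | ..[.]01   read . → write 1, move left, go to s1
s1 | .[.]101   read . → write 1, move left, go to s3
s3 | [.]1101   read . → write ., move right, go to s0
s0 | .[1]101   read 1 → write 0, move right, go to s1
s1 | .0[1]01   read 1 → write 0, move left, go to s0
s0 | .[0]001   read 0 → write ., move left, go to s3
s3 | [.].001
After 18 steps: state s3, head at -2, tape 001.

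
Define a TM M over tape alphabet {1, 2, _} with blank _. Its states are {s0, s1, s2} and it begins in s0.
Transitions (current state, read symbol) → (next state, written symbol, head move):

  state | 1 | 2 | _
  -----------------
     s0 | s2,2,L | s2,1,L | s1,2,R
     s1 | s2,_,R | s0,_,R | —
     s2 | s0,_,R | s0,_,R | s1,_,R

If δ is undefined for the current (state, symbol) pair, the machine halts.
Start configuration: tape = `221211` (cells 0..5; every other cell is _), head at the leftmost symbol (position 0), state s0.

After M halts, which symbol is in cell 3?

s0 | _[2]21211__   read 2 → write 1, move L, go to s2
s2 | [_]121211__   read _ → write _, move R, go to s1
s1 | _[1]21211__   read 1 → write _, move R, go to s2
s2 | __[2]1211__   read 2 → write _, move R, go to s0
s0 | ___[1]211__   read 1 → write 2, move L, go to s2
s2 | __[_]2211__   read _ → write _, move R, go to s1
s1 | ___[2]211__   read 2 → write _, move R, go to s0
s0 | ____[2]11__   read 2 → write 1, move L, go to s2
s2 | ___[_]111__   read _ → write _, move R, go to s1
s1 | ____[1]11__   read 1 → write _, move R, go to s2
s2 | _____[1]1__   read 1 → write _, move R, go to s0
s0 | ______[1]__   read 1 → write 2, move L, go to s2
s2 | _____[_]2__   read _ → write _, move R, go to s1
s1 | ______[2]__   read 2 → write _, move R, go to s0
s0 | _______[_]_   read _ → write 2, move R, go to s1
s1 | _______2[_]
Cell 3 holds _ when M halts.

_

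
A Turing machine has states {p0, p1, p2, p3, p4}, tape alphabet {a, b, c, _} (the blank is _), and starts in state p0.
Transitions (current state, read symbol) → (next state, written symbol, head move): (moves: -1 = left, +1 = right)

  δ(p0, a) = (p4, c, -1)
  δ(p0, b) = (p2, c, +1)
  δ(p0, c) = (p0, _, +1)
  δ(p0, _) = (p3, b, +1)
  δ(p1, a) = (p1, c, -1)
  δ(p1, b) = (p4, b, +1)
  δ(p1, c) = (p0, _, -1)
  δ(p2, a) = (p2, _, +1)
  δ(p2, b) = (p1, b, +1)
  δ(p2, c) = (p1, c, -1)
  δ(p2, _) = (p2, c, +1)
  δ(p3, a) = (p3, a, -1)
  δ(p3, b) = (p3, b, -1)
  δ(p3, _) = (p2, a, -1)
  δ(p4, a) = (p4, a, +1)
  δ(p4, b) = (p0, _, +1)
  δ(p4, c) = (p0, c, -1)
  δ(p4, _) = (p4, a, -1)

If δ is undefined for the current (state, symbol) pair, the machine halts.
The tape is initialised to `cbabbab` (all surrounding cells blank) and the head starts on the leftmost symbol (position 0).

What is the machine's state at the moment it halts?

p3

p0 | [c]babbab__   read c → write _, move +1, go to p0
p0 | _[b]abbab__   read b → write c, move +1, go to p2
p2 | _c[a]bbab__   read a → write _, move +1, go to p2
p2 | _c_[b]bab__   read b → write b, move +1, go to p1
p1 | _c_b[b]ab__   read b → write b, move +1, go to p4
p4 | _c_bb[a]b__   read a → write a, move +1, go to p4
p4 | _c_bba[b]__   read b → write _, move +1, go to p0
p0 | _c_bba_[_]_   read _ → write b, move +1, go to p3
p3 | _c_bba_b[_]   read _ → write a, move -1, go to p2
p2 | _c_bba_[b]a   read b → write b, move +1, go to p1
p1 | _c_bba_b[a]   read a → write c, move -1, go to p1
p1 | _c_bba_[b]c   read b → write b, move +1, go to p4
p4 | _c_bba_b[c]   read c → write c, move -1, go to p0
p0 | _c_bba_[b]c   read b → write c, move +1, go to p2
p2 | _c_bba_c[c]   read c → write c, move -1, go to p1
p1 | _c_bba_[c]c   read c → write _, move -1, go to p0
p0 | _c_bba[_]_c   read _ → write b, move +1, go to p3
p3 | _c_bbab[_]c   read _ → write a, move -1, go to p2
p2 | _c_bba[b]ac   read b → write b, move +1, go to p1
p1 | _c_bbab[a]c   read a → write c, move -1, go to p1
p1 | _c_bba[b]cc   read b → write b, move +1, go to p4
p4 | _c_bbab[c]c   read c → write c, move -1, go to p0
p0 | _c_bba[b]cc   read b → write c, move +1, go to p2
p2 | _c_bbac[c]c   read c → write c, move -1, go to p1
p1 | _c_bba[c]cc   read c → write _, move -1, go to p0
p0 | _c_bb[a]_cc   read a → write c, move -1, go to p4
p4 | _c_b[b]c_cc   read b → write _, move +1, go to p0
p0 | _c_b_[c]_cc   read c → write _, move +1, go to p0
p0 | _c_b__[_]cc   read _ → write b, move +1, go to p3
p3 | _c_b__b[c]c
No transition is defined for (p3, c); M halts in state p3.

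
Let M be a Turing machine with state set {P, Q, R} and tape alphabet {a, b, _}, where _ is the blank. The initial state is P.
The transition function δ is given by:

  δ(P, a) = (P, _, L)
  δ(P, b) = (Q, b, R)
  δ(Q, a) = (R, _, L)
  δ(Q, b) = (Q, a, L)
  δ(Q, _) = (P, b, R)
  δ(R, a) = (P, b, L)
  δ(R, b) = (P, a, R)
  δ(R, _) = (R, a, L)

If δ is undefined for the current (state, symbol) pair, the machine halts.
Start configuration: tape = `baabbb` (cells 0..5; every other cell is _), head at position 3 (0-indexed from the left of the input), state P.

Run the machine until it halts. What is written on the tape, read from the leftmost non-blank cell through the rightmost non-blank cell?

bbb_aab

state=P head=3 tape=_baa[b]bb   (P,b)→(Q,b,R)
state=Q head=4 tape=_baab[b]b   (Q,b)→(Q,a,L)
state=Q head=3 tape=_baa[b]ab   (Q,b)→(Q,a,L)
state=Q head=2 tape=_ba[a]aab   (Q,a)→(R,_,L)
state=R head=1 tape=_b[a]_aab   (R,a)→(P,b,L)
state=P head=0 tape=_[b]b_aab   (P,b)→(Q,b,R)
state=Q head=1 tape=_b[b]_aab   (Q,b)→(Q,a,L)
state=Q head=0 tape=_[b]a_aab   (Q,b)→(Q,a,L)
state=Q head=-1 tape=[_]aa_aab   (Q,_)→(P,b,R)
state=P head=0 tape=b[a]a_aab   (P,a)→(P,_,L)
state=P head=-1 tape=[b]_a_aab   (P,b)→(Q,b,R)
state=Q head=0 tape=b[_]a_aab   (Q,_)→(P,b,R)
state=P head=1 tape=bb[a]_aab   (P,a)→(P,_,L)
state=P head=0 tape=b[b]__aab   (P,b)→(Q,b,R)
state=Q head=1 tape=bb[_]_aab   (Q,_)→(P,b,R)
state=P head=2 tape=bbb[_]aab
The non-blank tape span at halt is bbb_aab.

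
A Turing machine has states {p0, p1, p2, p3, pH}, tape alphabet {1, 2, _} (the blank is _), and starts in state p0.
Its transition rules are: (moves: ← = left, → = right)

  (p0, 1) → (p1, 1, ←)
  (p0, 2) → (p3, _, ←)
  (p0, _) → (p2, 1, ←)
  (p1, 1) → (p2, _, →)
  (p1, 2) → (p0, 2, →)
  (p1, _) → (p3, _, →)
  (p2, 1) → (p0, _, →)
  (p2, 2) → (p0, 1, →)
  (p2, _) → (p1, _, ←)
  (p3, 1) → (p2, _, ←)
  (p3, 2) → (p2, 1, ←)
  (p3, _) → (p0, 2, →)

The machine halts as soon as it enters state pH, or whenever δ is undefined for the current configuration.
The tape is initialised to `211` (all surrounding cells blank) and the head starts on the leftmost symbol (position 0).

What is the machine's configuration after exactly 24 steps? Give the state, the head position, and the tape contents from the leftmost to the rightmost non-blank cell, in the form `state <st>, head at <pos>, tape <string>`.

p0 | _[2]11   read 2 → write _, move ←, go to p3
p3 | [_]_11   read _ → write 2, move →, go to p0
p0 | 2[_]11   read _ → write 1, move ←, go to p2
p2 | [2]111   read 2 → write 1, move →, go to p0
p0 | 1[1]11   read 1 → write 1, move ←, go to p1
p1 | [1]111   read 1 → write _, move →, go to p2
p2 | _[1]11   read 1 → write _, move →, go to p0
p0 | __[1]1   read 1 → write 1, move ←, go to p1
p1 | _[_]11   read _ → write _, move →, go to p3
p3 | __[1]1   read 1 → write _, move ←, go to p2
p2 | _[_]_1   read _ → write _, move ←, go to p1
p1 | [_]__1   read _ → write _, move →, go to p3
p3 | _[_]_1   read _ → write 2, move →, go to p0
p0 | _2[_]1   read _ → write 1, move ←, go to p2
p2 | _[2]11   read 2 → write 1, move →, go to p0
p0 | _1[1]1   read 1 → write 1, move ←, go to p1
p1 | _[1]11   read 1 → write _, move →, go to p2
p2 | __[1]1   read 1 → write _, move →, go to p0
p0 | ___[1]   read 1 → write 1, move ←, go to p1
p1 | __[_]1   read _ → write _, move →, go to p3
p3 | ___[1]   read 1 → write _, move ←, go to p2
p2 | __[_]_   read _ → write _, move ←, go to p1
p1 | _[_]__   read _ → write _, move →, go to p3
p3 | __[_]_   read _ → write 2, move →, go to p0
p0 | __2[_]
After 24 steps: state p0, head at 2, tape 2.

state p0, head at 2, tape 2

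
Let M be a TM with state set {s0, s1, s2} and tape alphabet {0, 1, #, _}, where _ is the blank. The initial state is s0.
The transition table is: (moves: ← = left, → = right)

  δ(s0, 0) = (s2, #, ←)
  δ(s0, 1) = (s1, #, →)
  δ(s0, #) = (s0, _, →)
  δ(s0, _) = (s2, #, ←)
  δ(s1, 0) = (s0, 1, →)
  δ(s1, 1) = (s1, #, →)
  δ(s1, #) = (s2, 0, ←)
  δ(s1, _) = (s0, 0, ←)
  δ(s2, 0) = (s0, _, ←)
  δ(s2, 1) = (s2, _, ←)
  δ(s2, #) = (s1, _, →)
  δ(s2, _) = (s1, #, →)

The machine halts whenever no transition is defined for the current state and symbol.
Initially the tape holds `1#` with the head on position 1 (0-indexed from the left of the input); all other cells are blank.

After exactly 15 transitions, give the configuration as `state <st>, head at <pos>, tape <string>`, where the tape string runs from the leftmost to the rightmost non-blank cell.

state s1, head at 2, tape 1_0#

s0 | 1[#]__   read # → write _, move →, go to s0
s0 | 1_[_]_   read _ → write #, move ←, go to s2
s2 | 1[_]#_   read _ → write #, move →, go to s1
s1 | 1#[#]_   read # → write 0, move ←, go to s2
s2 | 1[#]0_   read # → write _, move →, go to s1
s1 | 1_[0]_   read 0 → write 1, move →, go to s0
s0 | 1_1[_]   read _ → write #, move ←, go to s2
s2 | 1_[1]#   read 1 → write _, move ←, go to s2
s2 | 1[_]_#   read _ → write #, move →, go to s1
s1 | 1#[_]#   read _ → write 0, move ←, go to s0
s0 | 1[#]0#   read # → write _, move →, go to s0
s0 | 1_[0]#   read 0 → write #, move ←, go to s2
s2 | 1[_]##   read _ → write #, move →, go to s1
s1 | 1#[#]#   read # → write 0, move ←, go to s2
s2 | 1[#]0#   read # → write _, move →, go to s1
s1 | 1_[0]#
After 15 steps: state s1, head at 2, tape 1_0#.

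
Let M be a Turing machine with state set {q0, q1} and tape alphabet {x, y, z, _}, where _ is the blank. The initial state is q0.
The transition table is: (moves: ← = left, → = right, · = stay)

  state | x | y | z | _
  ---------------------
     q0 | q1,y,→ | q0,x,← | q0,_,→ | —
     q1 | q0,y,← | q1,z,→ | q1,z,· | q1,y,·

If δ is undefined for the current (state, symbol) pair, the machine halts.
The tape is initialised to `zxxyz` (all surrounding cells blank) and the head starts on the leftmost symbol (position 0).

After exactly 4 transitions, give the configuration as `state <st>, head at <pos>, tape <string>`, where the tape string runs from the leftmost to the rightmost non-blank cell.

q0 | [z]xxyz   read z → write _, move →, go to q0
q0 | _[x]xyz   read x → write y, move →, go to q1
q1 | _y[x]yz   read x → write y, move ←, go to q0
q0 | _[y]yyz   read y → write x, move ←, go to q0
q0 | [_]xyyz
After 4 steps: state q0, head at 0, tape xyyz.

state q0, head at 0, tape xyyz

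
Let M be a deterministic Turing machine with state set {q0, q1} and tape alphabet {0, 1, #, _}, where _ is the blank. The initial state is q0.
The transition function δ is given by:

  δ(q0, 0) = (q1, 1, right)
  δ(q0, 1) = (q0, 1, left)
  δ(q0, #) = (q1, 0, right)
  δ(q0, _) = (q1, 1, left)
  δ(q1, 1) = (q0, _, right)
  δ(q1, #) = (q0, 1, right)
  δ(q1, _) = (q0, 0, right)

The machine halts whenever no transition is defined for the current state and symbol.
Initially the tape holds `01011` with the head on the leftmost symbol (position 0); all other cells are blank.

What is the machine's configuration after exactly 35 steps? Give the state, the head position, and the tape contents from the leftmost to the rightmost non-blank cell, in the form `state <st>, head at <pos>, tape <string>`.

state=q0 head=0 tape=__[0]1011   (q0,0)→(q1,1,right)
state=q1 head=1 tape=__1[1]011   (q1,1)→(q0,_,right)
state=q0 head=2 tape=__1_[0]11   (q0,0)→(q1,1,right)
state=q1 head=3 tape=__1_1[1]1   (q1,1)→(q0,_,right)
state=q0 head=4 tape=__1_1_[1]   (q0,1)→(q0,1,left)
state=q0 head=3 tape=__1_1[_]1   (q0,_)→(q1,1,left)
state=q1 head=2 tape=__1_[1]11   (q1,1)→(q0,_,right)
state=q0 head=3 tape=__1__[1]1   (q0,1)→(q0,1,left)
state=q0 head=2 tape=__1_[_]11   (q0,_)→(q1,1,left)
state=q1 head=1 tape=__1[_]111   (q1,_)→(q0,0,right)
state=q0 head=2 tape=__10[1]11   (q0,1)→(q0,1,left)
state=q0 head=1 tape=__1[0]111   (q0,0)→(q1,1,right)
state=q1 head=2 tape=__11[1]11   (q1,1)→(q0,_,right)
state=q0 head=3 tape=__11_[1]1   (q0,1)→(q0,1,left)
state=q0 head=2 tape=__11[_]11   (q0,_)→(q1,1,left)
state=q1 head=1 tape=__1[1]111   (q1,1)→(q0,_,right)
state=q0 head=2 tape=__1_[1]11   (q0,1)→(q0,1,left)
state=q0 head=1 tape=__1[_]111   (q0,_)→(q1,1,left)
state=q1 head=0 tape=__[1]1111   (q1,1)→(q0,_,right)
state=q0 head=1 tape=___[1]111   (q0,1)→(q0,1,left)
state=q0 head=0 tape=__[_]1111   (q0,_)→(q1,1,left)
state=q1 head=-1 tape=_[_]11111   (q1,_)→(q0,0,right)
state=q0 head=0 tape=_0[1]1111   (q0,1)→(q0,1,left)
state=q0 head=-1 tape=_[0]11111   (q0,0)→(q1,1,right)
state=q1 head=0 tape=_1[1]1111   (q1,1)→(q0,_,right)
state=q0 head=1 tape=_1_[1]111   (q0,1)→(q0,1,left)
state=q0 head=0 tape=_1[_]1111   (q0,_)→(q1,1,left)
state=q1 head=-1 tape=_[1]11111   (q1,1)→(q0,_,right)
state=q0 head=0 tape=__[1]1111   (q0,1)→(q0,1,left)
state=q0 head=-1 tape=_[_]11111   (q0,_)→(q1,1,left)
state=q1 head=-2 tape=[_]111111   (q1,_)→(q0,0,right)
state=q0 head=-1 tape=0[1]11111   (q0,1)→(q0,1,left)
state=q0 head=-2 tape=[0]111111   (q0,0)→(q1,1,right)
state=q1 head=-1 tape=1[1]11111   (q1,1)→(q0,_,right)
state=q0 head=0 tape=1_[1]1111   (q0,1)→(q0,1,left)
state=q0 head=-1 tape=1[_]11111
After 35 steps: state q0, head at -1, tape 1_11111.

state q0, head at -1, tape 1_11111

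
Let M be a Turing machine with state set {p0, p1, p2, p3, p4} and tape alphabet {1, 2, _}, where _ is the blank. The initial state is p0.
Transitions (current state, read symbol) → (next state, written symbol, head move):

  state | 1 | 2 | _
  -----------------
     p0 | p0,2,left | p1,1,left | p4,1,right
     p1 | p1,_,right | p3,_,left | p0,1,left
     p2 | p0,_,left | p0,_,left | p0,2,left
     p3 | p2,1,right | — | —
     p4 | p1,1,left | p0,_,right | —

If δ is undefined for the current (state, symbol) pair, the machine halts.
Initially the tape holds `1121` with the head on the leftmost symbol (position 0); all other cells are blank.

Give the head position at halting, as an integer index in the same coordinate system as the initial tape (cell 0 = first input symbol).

5

p0 | ___[1]121__   read 1 → write 2, move left, go to p0
p0 | __[_]2121__   read _ → write 1, move right, go to p4
p4 | __1[2]121__   read 2 → write _, move right, go to p0
p0 | __1_[1]21__   read 1 → write 2, move left, go to p0
p0 | __1[_]221__   read _ → write 1, move right, go to p4
p4 | __11[2]21__   read 2 → write _, move right, go to p0
p0 | __11_[2]1__   read 2 → write 1, move left, go to p1
p1 | __11[_]11__   read _ → write 1, move left, go to p0
p0 | __1[1]111__   read 1 → write 2, move left, go to p0
p0 | __[1]2111__   read 1 → write 2, move left, go to p0
p0 | _[_]22111__   read _ → write 1, move right, go to p4
p4 | _1[2]2111__   read 2 → write _, move right, go to p0
p0 | _1_[2]111__   read 2 → write 1, move left, go to p1
p1 | _1[_]1111__   read _ → write 1, move left, go to p0
p0 | _[1]11111__   read 1 → write 2, move left, go to p0
p0 | [_]211111__   read _ → write 1, move right, go to p4
p4 | 1[2]11111__   read 2 → write _, move right, go to p0
p0 | 1_[1]1111__   read 1 → write 2, move left, go to p0
p0 | 1[_]21111__   read _ → write 1, move right, go to p4
p4 | 11[2]1111__   read 2 → write _, move right, go to p0
p0 | 11_[1]111__   read 1 → write 2, move left, go to p0
p0 | 11[_]2111__   read _ → write 1, move right, go to p4
p4 | 111[2]111__   read 2 → write _, move right, go to p0
p0 | 111_[1]11__   read 1 → write 2, move left, go to p0
p0 | 111[_]211__   read _ → write 1, move right, go to p4
p4 | 1111[2]11__   read 2 → write _, move right, go to p0
p0 | 1111_[1]1__   read 1 → write 2, move left, go to p0
p0 | 1111[_]21__   read _ → write 1, move right, go to p4
p4 | 11111[2]1__   read 2 → write _, move right, go to p0
p0 | 11111_[1]__   read 1 → write 2, move left, go to p0
p0 | 11111[_]2__   read _ → write 1, move right, go to p4
p4 | 111111[2]__   read 2 → write _, move right, go to p0
p0 | 111111_[_]_   read _ → write 1, move right, go to p4
p4 | 111111_1[_]
At halt the head is at cell 5.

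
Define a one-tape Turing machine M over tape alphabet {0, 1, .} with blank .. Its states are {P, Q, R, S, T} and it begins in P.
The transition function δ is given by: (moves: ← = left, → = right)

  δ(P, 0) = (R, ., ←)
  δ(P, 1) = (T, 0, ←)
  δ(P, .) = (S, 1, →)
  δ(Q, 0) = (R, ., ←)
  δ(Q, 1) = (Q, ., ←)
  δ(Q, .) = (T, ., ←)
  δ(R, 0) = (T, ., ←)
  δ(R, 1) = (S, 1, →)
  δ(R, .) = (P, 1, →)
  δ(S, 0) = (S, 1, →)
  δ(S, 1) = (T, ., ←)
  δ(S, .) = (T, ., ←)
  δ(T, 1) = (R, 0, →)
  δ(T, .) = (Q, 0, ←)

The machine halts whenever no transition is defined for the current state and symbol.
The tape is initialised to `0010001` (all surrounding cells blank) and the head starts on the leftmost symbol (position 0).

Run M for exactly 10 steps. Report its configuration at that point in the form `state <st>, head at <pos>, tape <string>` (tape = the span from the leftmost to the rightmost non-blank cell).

P | .[0]010001   read 0 → write ., move ←, go to R
R | [.].010001   read . → write 1, move →, go to P
P | 1[.]010001   read . → write 1, move →, go to S
S | 11[0]10001   read 0 → write 1, move →, go to S
S | 111[1]0001   read 1 → write ., move ←, go to T
T | 11[1].0001   read 1 → write 0, move →, go to R
R | 110[.]0001   read . → write 1, move →, go to P
P | 1101[0]001   read 0 → write ., move ←, go to R
R | 110[1].001   read 1 → write 1, move →, go to S
S | 1101[.]001   read . → write ., move ←, go to T
T | 110[1].001
After 10 steps: state T, head at 2, tape 1101.001.

state T, head at 2, tape 1101.001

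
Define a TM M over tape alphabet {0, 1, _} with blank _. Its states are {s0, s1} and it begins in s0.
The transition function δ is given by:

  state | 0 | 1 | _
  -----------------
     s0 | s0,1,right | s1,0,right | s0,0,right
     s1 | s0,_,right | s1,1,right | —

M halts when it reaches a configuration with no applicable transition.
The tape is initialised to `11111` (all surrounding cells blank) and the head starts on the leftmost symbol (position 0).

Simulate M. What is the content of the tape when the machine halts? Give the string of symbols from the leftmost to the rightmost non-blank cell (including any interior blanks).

01111

state=s0 head=0 tape=[1]1111_   (s0,1)→(s1,0,right)
state=s1 head=1 tape=0[1]111_   (s1,1)→(s1,1,right)
state=s1 head=2 tape=01[1]11_   (s1,1)→(s1,1,right)
state=s1 head=3 tape=011[1]1_   (s1,1)→(s1,1,right)
state=s1 head=4 tape=0111[1]_   (s1,1)→(s1,1,right)
state=s1 head=5 tape=01111[_]
The non-blank tape span at halt is 01111.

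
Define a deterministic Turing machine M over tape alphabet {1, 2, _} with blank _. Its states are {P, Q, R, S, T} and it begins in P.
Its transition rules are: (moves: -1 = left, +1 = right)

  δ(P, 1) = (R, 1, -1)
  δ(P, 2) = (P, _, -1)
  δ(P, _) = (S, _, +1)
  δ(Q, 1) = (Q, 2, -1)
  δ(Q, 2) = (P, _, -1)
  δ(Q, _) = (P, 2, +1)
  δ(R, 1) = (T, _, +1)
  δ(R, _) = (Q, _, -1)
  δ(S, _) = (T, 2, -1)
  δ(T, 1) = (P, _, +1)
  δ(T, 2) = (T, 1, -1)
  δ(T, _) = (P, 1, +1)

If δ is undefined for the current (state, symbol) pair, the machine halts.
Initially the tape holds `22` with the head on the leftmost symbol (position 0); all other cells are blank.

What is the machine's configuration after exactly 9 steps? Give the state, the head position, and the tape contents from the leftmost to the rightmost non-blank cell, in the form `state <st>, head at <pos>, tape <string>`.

state S, head at -1, tape 2_1_2

P | ___[2]2   read 2 → write _, move -1, go to P
P | __[_]_2   read _ → write _, move +1, go to S
S | ___[_]2   read _ → write 2, move -1, go to T
T | __[_]22   read _ → write 1, move +1, go to P
P | __1[2]2   read 2 → write _, move -1, go to P
P | __[1]_2   read 1 → write 1, move -1, go to R
R | _[_]1_2   read _ → write _, move -1, go to Q
Q | [_]_1_2   read _ → write 2, move +1, go to P
P | 2[_]1_2   read _ → write _, move +1, go to S
S | 2_[1]_2
After 9 steps: state S, head at -1, tape 2_1_2.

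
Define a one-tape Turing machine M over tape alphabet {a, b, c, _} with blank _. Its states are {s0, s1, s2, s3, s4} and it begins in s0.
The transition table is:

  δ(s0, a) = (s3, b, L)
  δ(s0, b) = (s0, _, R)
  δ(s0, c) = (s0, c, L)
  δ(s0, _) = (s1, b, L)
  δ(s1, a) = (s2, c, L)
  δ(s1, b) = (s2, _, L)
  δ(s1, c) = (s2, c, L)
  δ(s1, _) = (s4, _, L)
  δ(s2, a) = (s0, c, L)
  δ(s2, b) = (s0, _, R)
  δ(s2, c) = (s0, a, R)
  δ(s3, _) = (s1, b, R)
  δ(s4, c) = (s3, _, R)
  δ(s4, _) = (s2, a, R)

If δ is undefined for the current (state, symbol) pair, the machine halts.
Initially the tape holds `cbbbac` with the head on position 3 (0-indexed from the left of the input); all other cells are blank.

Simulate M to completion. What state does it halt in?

state=s0 head=3 tape=cbb[b]ac   (s0,b)→(s0,_,R)
state=s0 head=4 tape=cbb_[a]c   (s0,a)→(s3,b,L)
state=s3 head=3 tape=cbb[_]bc   (s3,_)→(s1,b,R)
state=s1 head=4 tape=cbbb[b]c   (s1,b)→(s2,_,L)
state=s2 head=3 tape=cbb[b]_c   (s2,b)→(s0,_,R)
state=s0 head=4 tape=cbb_[_]c   (s0,_)→(s1,b,L)
state=s1 head=3 tape=cbb[_]bc   (s1,_)→(s4,_,L)
state=s4 head=2 tape=cb[b]_bc
No transition is defined for (s4, b); M halts in state s4.

s4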